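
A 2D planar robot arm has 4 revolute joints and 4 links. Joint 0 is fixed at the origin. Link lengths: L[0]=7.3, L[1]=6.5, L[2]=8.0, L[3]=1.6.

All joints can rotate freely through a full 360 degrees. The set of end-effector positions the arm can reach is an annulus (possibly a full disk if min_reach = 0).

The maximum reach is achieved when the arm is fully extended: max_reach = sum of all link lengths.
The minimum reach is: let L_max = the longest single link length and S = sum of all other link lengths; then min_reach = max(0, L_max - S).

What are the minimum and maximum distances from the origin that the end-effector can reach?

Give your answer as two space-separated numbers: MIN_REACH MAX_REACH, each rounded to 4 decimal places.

Link lengths: [7.3, 6.5, 8.0, 1.6]
max_reach = 7.3 + 6.5 + 8 + 1.6 = 23.4
L_max = max([7.3, 6.5, 8.0, 1.6]) = 8
S (sum of others) = 23.4 - 8 = 15.4
min_reach = max(0, 8 - 15.4) = max(0, -7.4) = 0

Answer: 0.0000 23.4000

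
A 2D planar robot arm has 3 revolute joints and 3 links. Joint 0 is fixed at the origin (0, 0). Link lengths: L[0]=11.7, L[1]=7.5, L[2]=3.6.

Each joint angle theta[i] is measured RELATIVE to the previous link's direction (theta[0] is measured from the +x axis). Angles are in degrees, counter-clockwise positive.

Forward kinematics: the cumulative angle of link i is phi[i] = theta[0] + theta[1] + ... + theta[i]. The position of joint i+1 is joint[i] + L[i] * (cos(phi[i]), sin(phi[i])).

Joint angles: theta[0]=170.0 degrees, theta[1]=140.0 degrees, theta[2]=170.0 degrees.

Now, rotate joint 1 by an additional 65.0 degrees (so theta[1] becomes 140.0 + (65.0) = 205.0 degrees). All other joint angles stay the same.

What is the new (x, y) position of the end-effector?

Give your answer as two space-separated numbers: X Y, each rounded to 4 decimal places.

Answer: -7.8641 3.6591

Derivation:
joint[0] = (0.0000, 0.0000)  (base)
link 0: phi[0] = 170 = 170 deg
  cos(170 deg) = -0.9848, sin(170 deg) = 0.1736
  joint[1] = (0.0000, 0.0000) + 11.7 * (-0.9848, 0.1736) = (0.0000 + -11.5223, 0.0000 + 2.0317) = (-11.5223, 2.0317)
link 1: phi[1] = 170 + 205 = 375 deg
  cos(375 deg) = 0.9659, sin(375 deg) = 0.2588
  joint[2] = (-11.5223, 2.0317) + 7.5 * (0.9659, 0.2588) = (-11.5223 + 7.2444, 2.0317 + 1.9411) = (-4.2778, 3.9728)
link 2: phi[2] = 170 + 205 + 170 = 545 deg
  cos(545 deg) = -0.9962, sin(545 deg) = -0.0872
  joint[3] = (-4.2778, 3.9728) + 3.6 * (-0.9962, -0.0872) = (-4.2778 + -3.5863, 3.9728 + -0.3138) = (-7.8641, 3.6591)
End effector: (-7.8641, 3.6591)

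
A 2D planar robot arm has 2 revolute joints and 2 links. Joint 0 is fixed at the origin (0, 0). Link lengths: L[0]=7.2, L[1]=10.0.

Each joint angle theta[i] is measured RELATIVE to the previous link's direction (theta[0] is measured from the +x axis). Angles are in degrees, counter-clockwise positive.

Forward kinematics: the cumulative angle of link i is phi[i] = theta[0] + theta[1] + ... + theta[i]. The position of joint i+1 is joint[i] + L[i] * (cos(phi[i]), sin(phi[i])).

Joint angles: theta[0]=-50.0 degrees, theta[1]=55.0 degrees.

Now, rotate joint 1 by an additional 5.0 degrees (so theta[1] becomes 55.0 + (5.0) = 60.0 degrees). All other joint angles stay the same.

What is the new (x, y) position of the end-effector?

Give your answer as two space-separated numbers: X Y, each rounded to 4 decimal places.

joint[0] = (0.0000, 0.0000)  (base)
link 0: phi[0] = -50 = -50 deg
  cos(-50 deg) = 0.6428, sin(-50 deg) = -0.7660
  joint[1] = (0.0000, 0.0000) + 7.2 * (0.6428, -0.7660) = (0.0000 + 4.6281, 0.0000 + -5.5155) = (4.6281, -5.5155)
link 1: phi[1] = -50 + 60 = 10 deg
  cos(10 deg) = 0.9848, sin(10 deg) = 0.1736
  joint[2] = (4.6281, -5.5155) + 10 * (0.9848, 0.1736) = (4.6281 + 9.8481, -5.5155 + 1.7365) = (14.4761, -3.7790)
End effector: (14.4761, -3.7790)

Answer: 14.4761 -3.7790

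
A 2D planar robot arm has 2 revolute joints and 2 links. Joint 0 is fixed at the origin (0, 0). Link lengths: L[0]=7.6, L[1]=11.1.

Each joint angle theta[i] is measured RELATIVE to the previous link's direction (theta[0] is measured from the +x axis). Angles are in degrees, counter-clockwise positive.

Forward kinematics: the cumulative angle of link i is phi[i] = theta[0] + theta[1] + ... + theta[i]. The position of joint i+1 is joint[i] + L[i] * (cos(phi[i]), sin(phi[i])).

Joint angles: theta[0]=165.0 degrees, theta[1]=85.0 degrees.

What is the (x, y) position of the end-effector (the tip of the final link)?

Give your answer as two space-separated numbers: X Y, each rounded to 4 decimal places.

Answer: -11.1375 -8.4636

Derivation:
joint[0] = (0.0000, 0.0000)  (base)
link 0: phi[0] = 165 = 165 deg
  cos(165 deg) = -0.9659, sin(165 deg) = 0.2588
  joint[1] = (0.0000, 0.0000) + 7.6 * (-0.9659, 0.2588) = (0.0000 + -7.3410, 0.0000 + 1.9670) = (-7.3410, 1.9670)
link 1: phi[1] = 165 + 85 = 250 deg
  cos(250 deg) = -0.3420, sin(250 deg) = -0.9397
  joint[2] = (-7.3410, 1.9670) + 11.1 * (-0.3420, -0.9397) = (-7.3410 + -3.7964, 1.9670 + -10.4306) = (-11.1375, -8.4636)
End effector: (-11.1375, -8.4636)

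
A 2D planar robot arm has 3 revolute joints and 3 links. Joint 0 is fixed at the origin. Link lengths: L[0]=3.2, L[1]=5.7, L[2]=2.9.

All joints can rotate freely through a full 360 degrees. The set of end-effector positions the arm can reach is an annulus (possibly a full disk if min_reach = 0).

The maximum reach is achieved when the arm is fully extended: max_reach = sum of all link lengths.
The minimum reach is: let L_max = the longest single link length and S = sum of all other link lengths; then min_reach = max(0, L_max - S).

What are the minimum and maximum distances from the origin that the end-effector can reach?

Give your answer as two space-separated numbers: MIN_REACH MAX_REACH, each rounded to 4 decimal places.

Answer: 0.0000 11.8000

Derivation:
Link lengths: [3.2, 5.7, 2.9]
max_reach = 3.2 + 5.7 + 2.9 = 11.8
L_max = max([3.2, 5.7, 2.9]) = 5.7
S (sum of others) = 11.8 - 5.7 = 6.1
min_reach = max(0, 5.7 - 6.1) = max(0, -0.4) = 0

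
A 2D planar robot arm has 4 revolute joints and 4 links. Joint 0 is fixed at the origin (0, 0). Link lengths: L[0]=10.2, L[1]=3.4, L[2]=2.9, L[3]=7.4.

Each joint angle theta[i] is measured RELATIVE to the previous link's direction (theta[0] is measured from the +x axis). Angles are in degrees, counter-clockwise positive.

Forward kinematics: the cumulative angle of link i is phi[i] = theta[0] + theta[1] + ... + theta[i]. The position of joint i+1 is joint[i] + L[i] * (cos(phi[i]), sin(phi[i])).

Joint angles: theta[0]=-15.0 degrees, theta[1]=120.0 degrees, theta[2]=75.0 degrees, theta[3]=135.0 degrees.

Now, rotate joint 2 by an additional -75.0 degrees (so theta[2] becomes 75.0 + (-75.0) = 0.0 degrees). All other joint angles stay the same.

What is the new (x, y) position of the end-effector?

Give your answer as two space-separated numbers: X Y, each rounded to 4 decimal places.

joint[0] = (0.0000, 0.0000)  (base)
link 0: phi[0] = -15 = -15 deg
  cos(-15 deg) = 0.9659, sin(-15 deg) = -0.2588
  joint[1] = (0.0000, 0.0000) + 10.2 * (0.9659, -0.2588) = (0.0000 + 9.8524, 0.0000 + -2.6400) = (9.8524, -2.6400)
link 1: phi[1] = -15 + 120 = 105 deg
  cos(105 deg) = -0.2588, sin(105 deg) = 0.9659
  joint[2] = (9.8524, -2.6400) + 3.4 * (-0.2588, 0.9659) = (9.8524 + -0.8800, -2.6400 + 3.2841) = (8.9725, 0.6442)
link 2: phi[2] = -15 + 120 + 0 = 105 deg
  cos(105 deg) = -0.2588, sin(105 deg) = 0.9659
  joint[3] = (8.9725, 0.6442) + 2.9 * (-0.2588, 0.9659) = (8.9725 + -0.7506, 0.6442 + 2.8012) = (8.2219, 3.4454)
link 3: phi[3] = -15 + 120 + 0 + 135 = 240 deg
  cos(240 deg) = -0.5000, sin(240 deg) = -0.8660
  joint[4] = (8.2219, 3.4454) + 7.4 * (-0.5000, -0.8660) = (8.2219 + -3.7000, 3.4454 + -6.4086) = (4.5219, -2.9632)
End effector: (4.5219, -2.9632)

Answer: 4.5219 -2.9632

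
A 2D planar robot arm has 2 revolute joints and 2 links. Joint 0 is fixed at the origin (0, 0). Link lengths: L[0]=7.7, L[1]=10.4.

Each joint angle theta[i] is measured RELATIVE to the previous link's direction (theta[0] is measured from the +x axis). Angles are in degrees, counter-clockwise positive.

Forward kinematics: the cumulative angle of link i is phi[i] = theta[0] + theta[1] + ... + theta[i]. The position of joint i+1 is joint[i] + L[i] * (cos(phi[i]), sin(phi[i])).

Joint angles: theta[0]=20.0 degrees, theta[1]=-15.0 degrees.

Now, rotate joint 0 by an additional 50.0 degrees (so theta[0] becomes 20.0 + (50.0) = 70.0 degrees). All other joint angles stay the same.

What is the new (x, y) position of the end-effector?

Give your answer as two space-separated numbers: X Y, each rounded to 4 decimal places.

Answer: 8.5988 15.7548

Derivation:
joint[0] = (0.0000, 0.0000)  (base)
link 0: phi[0] = 70 = 70 deg
  cos(70 deg) = 0.3420, sin(70 deg) = 0.9397
  joint[1] = (0.0000, 0.0000) + 7.7 * (0.3420, 0.9397) = (0.0000 + 2.6336, 0.0000 + 7.2356) = (2.6336, 7.2356)
link 1: phi[1] = 70 + -15 = 55 deg
  cos(55 deg) = 0.5736, sin(55 deg) = 0.8192
  joint[2] = (2.6336, 7.2356) + 10.4 * (0.5736, 0.8192) = (2.6336 + 5.9652, 7.2356 + 8.5192) = (8.5988, 15.7548)
End effector: (8.5988, 15.7548)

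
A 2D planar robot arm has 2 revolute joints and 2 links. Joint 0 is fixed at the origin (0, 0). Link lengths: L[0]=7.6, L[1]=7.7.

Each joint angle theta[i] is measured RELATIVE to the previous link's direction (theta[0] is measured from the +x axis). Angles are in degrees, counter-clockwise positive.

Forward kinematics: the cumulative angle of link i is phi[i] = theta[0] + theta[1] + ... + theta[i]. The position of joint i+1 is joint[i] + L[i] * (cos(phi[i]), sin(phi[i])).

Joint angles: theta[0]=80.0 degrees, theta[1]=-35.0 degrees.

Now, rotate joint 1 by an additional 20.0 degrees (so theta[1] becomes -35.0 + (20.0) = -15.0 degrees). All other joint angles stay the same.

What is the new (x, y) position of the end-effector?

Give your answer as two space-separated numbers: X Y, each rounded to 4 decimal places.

Answer: 4.5739 14.4631

Derivation:
joint[0] = (0.0000, 0.0000)  (base)
link 0: phi[0] = 80 = 80 deg
  cos(80 deg) = 0.1736, sin(80 deg) = 0.9848
  joint[1] = (0.0000, 0.0000) + 7.6 * (0.1736, 0.9848) = (0.0000 + 1.3197, 0.0000 + 7.4845) = (1.3197, 7.4845)
link 1: phi[1] = 80 + -15 = 65 deg
  cos(65 deg) = 0.4226, sin(65 deg) = 0.9063
  joint[2] = (1.3197, 7.4845) + 7.7 * (0.4226, 0.9063) = (1.3197 + 3.2542, 7.4845 + 6.9786) = (4.5739, 14.4631)
End effector: (4.5739, 14.4631)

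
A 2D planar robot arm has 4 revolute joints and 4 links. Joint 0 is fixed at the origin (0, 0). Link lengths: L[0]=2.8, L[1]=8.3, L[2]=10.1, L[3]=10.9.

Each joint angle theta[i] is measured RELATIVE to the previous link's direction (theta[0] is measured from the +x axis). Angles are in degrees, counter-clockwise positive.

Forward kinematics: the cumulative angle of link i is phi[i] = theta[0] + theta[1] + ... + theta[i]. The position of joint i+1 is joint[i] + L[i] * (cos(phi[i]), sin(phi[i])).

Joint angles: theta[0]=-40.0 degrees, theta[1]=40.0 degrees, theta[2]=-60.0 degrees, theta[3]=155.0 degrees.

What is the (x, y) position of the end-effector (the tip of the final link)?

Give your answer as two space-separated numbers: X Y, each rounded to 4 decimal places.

Answer: 14.5449 0.3119

Derivation:
joint[0] = (0.0000, 0.0000)  (base)
link 0: phi[0] = -40 = -40 deg
  cos(-40 deg) = 0.7660, sin(-40 deg) = -0.6428
  joint[1] = (0.0000, 0.0000) + 2.8 * (0.7660, -0.6428) = (0.0000 + 2.1449, 0.0000 + -1.7998) = (2.1449, -1.7998)
link 1: phi[1] = -40 + 40 = 0 deg
  cos(0 deg) = 1.0000, sin(0 deg) = 0.0000
  joint[2] = (2.1449, -1.7998) + 8.3 * (1.0000, 0.0000) = (2.1449 + 8.3000, -1.7998 + 0.0000) = (10.4449, -1.7998)
link 2: phi[2] = -40 + 40 + -60 = -60 deg
  cos(-60 deg) = 0.5000, sin(-60 deg) = -0.8660
  joint[3] = (10.4449, -1.7998) + 10.1 * (0.5000, -0.8660) = (10.4449 + 5.0500, -1.7998 + -8.7469) = (15.4949, -10.5467)
link 3: phi[3] = -40 + 40 + -60 + 155 = 95 deg
  cos(95 deg) = -0.0872, sin(95 deg) = 0.9962
  joint[4] = (15.4949, -10.5467) + 10.9 * (-0.0872, 0.9962) = (15.4949 + -0.9500, -10.5467 + 10.8585) = (14.5449, 0.3119)
End effector: (14.5449, 0.3119)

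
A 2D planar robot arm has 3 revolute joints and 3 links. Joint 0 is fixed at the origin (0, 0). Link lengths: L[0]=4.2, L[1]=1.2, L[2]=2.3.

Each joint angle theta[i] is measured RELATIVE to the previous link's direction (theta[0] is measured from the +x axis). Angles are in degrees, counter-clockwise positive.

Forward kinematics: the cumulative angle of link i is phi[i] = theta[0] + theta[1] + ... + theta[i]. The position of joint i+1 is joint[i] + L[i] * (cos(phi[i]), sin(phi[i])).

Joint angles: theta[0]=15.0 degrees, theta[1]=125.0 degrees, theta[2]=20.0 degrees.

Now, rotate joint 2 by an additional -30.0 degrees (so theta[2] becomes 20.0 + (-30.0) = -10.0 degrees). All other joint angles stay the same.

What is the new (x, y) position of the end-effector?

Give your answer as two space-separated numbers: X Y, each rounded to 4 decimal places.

Answer: 1.6592 3.6203

Derivation:
joint[0] = (0.0000, 0.0000)  (base)
link 0: phi[0] = 15 = 15 deg
  cos(15 deg) = 0.9659, sin(15 deg) = 0.2588
  joint[1] = (0.0000, 0.0000) + 4.2 * (0.9659, 0.2588) = (0.0000 + 4.0569, 0.0000 + 1.0870) = (4.0569, 1.0870)
link 1: phi[1] = 15 + 125 = 140 deg
  cos(140 deg) = -0.7660, sin(140 deg) = 0.6428
  joint[2] = (4.0569, 1.0870) + 1.2 * (-0.7660, 0.6428) = (4.0569 + -0.9193, 1.0870 + 0.7713) = (3.1376, 1.8584)
link 2: phi[2] = 15 + 125 + -10 = 130 deg
  cos(130 deg) = -0.6428, sin(130 deg) = 0.7660
  joint[3] = (3.1376, 1.8584) + 2.3 * (-0.6428, 0.7660) = (3.1376 + -1.4784, 1.8584 + 1.7619) = (1.6592, 3.6203)
End effector: (1.6592, 3.6203)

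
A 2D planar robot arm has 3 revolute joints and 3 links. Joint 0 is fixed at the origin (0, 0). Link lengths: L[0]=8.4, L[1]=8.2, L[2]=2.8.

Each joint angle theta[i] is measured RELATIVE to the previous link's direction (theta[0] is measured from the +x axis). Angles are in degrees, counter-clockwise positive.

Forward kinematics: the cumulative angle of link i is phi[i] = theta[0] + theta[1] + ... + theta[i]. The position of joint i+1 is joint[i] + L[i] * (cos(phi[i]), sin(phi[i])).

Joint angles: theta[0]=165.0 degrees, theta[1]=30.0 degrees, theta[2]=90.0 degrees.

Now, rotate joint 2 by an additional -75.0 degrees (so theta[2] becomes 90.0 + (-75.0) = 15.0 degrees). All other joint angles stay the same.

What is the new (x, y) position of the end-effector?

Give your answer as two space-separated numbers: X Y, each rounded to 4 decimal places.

joint[0] = (0.0000, 0.0000)  (base)
link 0: phi[0] = 165 = 165 deg
  cos(165 deg) = -0.9659, sin(165 deg) = 0.2588
  joint[1] = (0.0000, 0.0000) + 8.4 * (-0.9659, 0.2588) = (0.0000 + -8.1138, 0.0000 + 2.1741) = (-8.1138, 2.1741)
link 1: phi[1] = 165 + 30 = 195 deg
  cos(195 deg) = -0.9659, sin(195 deg) = -0.2588
  joint[2] = (-8.1138, 2.1741) + 8.2 * (-0.9659, -0.2588) = (-8.1138 + -7.9206, 2.1741 + -2.1223) = (-16.0344, 0.0518)
link 2: phi[2] = 165 + 30 + 15 = 210 deg
  cos(210 deg) = -0.8660, sin(210 deg) = -0.5000
  joint[3] = (-16.0344, 0.0518) + 2.8 * (-0.8660, -0.5000) = (-16.0344 + -2.4249, 0.0518 + -1.4000) = (-18.4592, -1.3482)
End effector: (-18.4592, -1.3482)

Answer: -18.4592 -1.3482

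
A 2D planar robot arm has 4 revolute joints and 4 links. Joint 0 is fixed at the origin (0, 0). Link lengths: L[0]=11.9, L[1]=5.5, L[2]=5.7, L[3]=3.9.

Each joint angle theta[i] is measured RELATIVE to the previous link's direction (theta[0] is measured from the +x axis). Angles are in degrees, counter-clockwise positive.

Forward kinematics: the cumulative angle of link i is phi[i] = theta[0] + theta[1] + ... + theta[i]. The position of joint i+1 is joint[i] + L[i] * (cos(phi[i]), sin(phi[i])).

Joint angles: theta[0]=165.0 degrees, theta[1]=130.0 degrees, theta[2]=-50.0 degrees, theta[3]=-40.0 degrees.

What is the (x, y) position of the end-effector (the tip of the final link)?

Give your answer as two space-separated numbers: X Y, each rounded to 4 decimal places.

Answer: -15.1136 -8.7189

Derivation:
joint[0] = (0.0000, 0.0000)  (base)
link 0: phi[0] = 165 = 165 deg
  cos(165 deg) = -0.9659, sin(165 deg) = 0.2588
  joint[1] = (0.0000, 0.0000) + 11.9 * (-0.9659, 0.2588) = (0.0000 + -11.4945, 0.0000 + 3.0799) = (-11.4945, 3.0799)
link 1: phi[1] = 165 + 130 = 295 deg
  cos(295 deg) = 0.4226, sin(295 deg) = -0.9063
  joint[2] = (-11.4945, 3.0799) + 5.5 * (0.4226, -0.9063) = (-11.4945 + 2.3244, 3.0799 + -4.9847) = (-9.1701, -1.9047)
link 2: phi[2] = 165 + 130 + -50 = 245 deg
  cos(245 deg) = -0.4226, sin(245 deg) = -0.9063
  joint[3] = (-9.1701, -1.9047) + 5.7 * (-0.4226, -0.9063) = (-9.1701 + -2.4089, -1.9047 + -5.1660) = (-11.5790, -7.0707)
link 3: phi[3] = 165 + 130 + -50 + -40 = 205 deg
  cos(205 deg) = -0.9063, sin(205 deg) = -0.4226
  joint[4] = (-11.5790, -7.0707) + 3.9 * (-0.9063, -0.4226) = (-11.5790 + -3.5346, -7.0707 + -1.6482) = (-15.1136, -8.7189)
End effector: (-15.1136, -8.7189)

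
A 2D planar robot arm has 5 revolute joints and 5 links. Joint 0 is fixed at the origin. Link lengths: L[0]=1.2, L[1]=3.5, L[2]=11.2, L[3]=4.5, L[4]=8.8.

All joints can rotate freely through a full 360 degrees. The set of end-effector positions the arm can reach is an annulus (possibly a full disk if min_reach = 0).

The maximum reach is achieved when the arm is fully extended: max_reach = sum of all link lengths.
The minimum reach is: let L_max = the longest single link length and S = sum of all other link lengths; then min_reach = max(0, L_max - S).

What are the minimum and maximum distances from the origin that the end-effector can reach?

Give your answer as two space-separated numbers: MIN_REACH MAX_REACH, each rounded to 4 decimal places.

Link lengths: [1.2, 3.5, 11.2, 4.5, 8.8]
max_reach = 1.2 + 3.5 + 11.2 + 4.5 + 8.8 = 29.2
L_max = max([1.2, 3.5, 11.2, 4.5, 8.8]) = 11.2
S (sum of others) = 29.2 - 11.2 = 18
min_reach = max(0, 11.2 - 18) = max(0, -6.8) = 0

Answer: 0.0000 29.2000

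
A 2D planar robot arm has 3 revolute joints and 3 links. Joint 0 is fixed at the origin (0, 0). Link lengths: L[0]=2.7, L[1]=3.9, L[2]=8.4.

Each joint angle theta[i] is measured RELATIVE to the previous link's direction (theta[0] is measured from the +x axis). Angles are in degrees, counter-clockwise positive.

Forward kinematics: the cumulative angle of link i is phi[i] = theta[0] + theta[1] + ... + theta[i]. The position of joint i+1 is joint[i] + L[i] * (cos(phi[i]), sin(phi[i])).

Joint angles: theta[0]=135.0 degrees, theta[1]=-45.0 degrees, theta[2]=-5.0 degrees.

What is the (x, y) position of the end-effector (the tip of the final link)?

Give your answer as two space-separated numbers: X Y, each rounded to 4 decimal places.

Answer: -1.1771 14.1772

Derivation:
joint[0] = (0.0000, 0.0000)  (base)
link 0: phi[0] = 135 = 135 deg
  cos(135 deg) = -0.7071, sin(135 deg) = 0.7071
  joint[1] = (0.0000, 0.0000) + 2.7 * (-0.7071, 0.7071) = (0.0000 + -1.9092, 0.0000 + 1.9092) = (-1.9092, 1.9092)
link 1: phi[1] = 135 + -45 = 90 deg
  cos(90 deg) = 0.0000, sin(90 deg) = 1.0000
  joint[2] = (-1.9092, 1.9092) + 3.9 * (0.0000, 1.0000) = (-1.9092 + 0.0000, 1.9092 + 3.9000) = (-1.9092, 5.8092)
link 2: phi[2] = 135 + -45 + -5 = 85 deg
  cos(85 deg) = 0.0872, sin(85 deg) = 0.9962
  joint[3] = (-1.9092, 5.8092) + 8.4 * (0.0872, 0.9962) = (-1.9092 + 0.7321, 5.8092 + 8.3680) = (-1.1771, 14.1772)
End effector: (-1.1771, 14.1772)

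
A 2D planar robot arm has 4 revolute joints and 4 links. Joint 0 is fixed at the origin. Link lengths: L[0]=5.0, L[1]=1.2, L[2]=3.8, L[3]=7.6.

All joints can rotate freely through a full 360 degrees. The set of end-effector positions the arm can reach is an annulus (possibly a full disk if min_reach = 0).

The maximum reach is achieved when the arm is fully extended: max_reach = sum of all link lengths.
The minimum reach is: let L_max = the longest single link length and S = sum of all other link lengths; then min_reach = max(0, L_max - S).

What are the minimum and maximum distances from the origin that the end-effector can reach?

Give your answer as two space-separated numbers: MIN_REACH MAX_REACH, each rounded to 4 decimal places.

Link lengths: [5.0, 1.2, 3.8, 7.6]
max_reach = 5 + 1.2 + 3.8 + 7.6 = 17.6
L_max = max([5.0, 1.2, 3.8, 7.6]) = 7.6
S (sum of others) = 17.6 - 7.6 = 10
min_reach = max(0, 7.6 - 10) = max(0, -2.4) = 0

Answer: 0.0000 17.6000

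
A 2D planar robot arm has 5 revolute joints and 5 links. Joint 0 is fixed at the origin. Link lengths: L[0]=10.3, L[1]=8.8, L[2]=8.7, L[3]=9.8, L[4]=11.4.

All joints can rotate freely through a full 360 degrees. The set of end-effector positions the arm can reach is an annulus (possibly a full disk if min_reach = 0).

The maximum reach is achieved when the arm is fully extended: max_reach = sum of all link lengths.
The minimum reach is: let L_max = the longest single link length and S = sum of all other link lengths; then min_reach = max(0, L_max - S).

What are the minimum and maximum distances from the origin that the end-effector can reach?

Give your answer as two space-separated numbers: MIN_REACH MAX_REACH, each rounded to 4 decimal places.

Link lengths: [10.3, 8.8, 8.7, 9.8, 11.4]
max_reach = 10.3 + 8.8 + 8.7 + 9.8 + 11.4 = 49
L_max = max([10.3, 8.8, 8.7, 9.8, 11.4]) = 11.4
S (sum of others) = 49 - 11.4 = 37.6
min_reach = max(0, 11.4 - 37.6) = max(0, -26.2) = 0

Answer: 0.0000 49.0000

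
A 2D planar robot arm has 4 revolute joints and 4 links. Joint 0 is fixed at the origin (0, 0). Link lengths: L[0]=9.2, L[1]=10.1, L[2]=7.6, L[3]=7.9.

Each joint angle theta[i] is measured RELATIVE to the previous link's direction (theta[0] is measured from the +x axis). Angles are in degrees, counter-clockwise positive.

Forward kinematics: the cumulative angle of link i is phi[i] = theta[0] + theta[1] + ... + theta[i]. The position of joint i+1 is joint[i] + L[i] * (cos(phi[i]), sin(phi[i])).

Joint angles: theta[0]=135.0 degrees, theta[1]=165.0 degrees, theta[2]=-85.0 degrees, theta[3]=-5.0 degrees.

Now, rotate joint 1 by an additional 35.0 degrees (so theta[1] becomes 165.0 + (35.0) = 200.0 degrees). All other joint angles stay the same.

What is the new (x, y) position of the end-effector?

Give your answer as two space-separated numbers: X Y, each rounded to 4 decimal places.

joint[0] = (0.0000, 0.0000)  (base)
link 0: phi[0] = 135 = 135 deg
  cos(135 deg) = -0.7071, sin(135 deg) = 0.7071
  joint[1] = (0.0000, 0.0000) + 9.2 * (-0.7071, 0.7071) = (0.0000 + -6.5054, 0.0000 + 6.5054) = (-6.5054, 6.5054)
link 1: phi[1] = 135 + 200 = 335 deg
  cos(335 deg) = 0.9063, sin(335 deg) = -0.4226
  joint[2] = (-6.5054, 6.5054) + 10.1 * (0.9063, -0.4226) = (-6.5054 + 9.1537, 6.5054 + -4.2684) = (2.6483, 2.2369)
link 2: phi[2] = 135 + 200 + -85 = 250 deg
  cos(250 deg) = -0.3420, sin(250 deg) = -0.9397
  joint[3] = (2.6483, 2.2369) + 7.6 * (-0.3420, -0.9397) = (2.6483 + -2.5994, 2.2369 + -7.1417) = (0.0490, -4.9047)
link 3: phi[3] = 135 + 200 + -85 + -5 = 245 deg
  cos(245 deg) = -0.4226, sin(245 deg) = -0.9063
  joint[4] = (0.0490, -4.9047) + 7.9 * (-0.4226, -0.9063) = (0.0490 + -3.3387, -4.9047 + -7.1598) = (-3.2897, -12.0646)
End effector: (-3.2897, -12.0646)

Answer: -3.2897 -12.0646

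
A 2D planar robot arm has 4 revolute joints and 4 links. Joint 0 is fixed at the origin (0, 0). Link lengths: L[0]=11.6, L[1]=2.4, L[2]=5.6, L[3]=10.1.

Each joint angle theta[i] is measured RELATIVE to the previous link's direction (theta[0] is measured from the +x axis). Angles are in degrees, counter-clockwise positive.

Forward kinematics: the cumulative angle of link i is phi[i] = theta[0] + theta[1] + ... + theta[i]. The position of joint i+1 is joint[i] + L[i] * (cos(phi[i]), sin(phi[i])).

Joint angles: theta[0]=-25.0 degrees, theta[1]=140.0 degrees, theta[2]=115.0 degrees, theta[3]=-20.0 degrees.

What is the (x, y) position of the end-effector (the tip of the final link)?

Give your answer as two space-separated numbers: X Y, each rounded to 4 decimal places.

joint[0] = (0.0000, 0.0000)  (base)
link 0: phi[0] = -25 = -25 deg
  cos(-25 deg) = 0.9063, sin(-25 deg) = -0.4226
  joint[1] = (0.0000, 0.0000) + 11.6 * (0.9063, -0.4226) = (0.0000 + 10.5132, 0.0000 + -4.9024) = (10.5132, -4.9024)
link 1: phi[1] = -25 + 140 = 115 deg
  cos(115 deg) = -0.4226, sin(115 deg) = 0.9063
  joint[2] = (10.5132, -4.9024) + 2.4 * (-0.4226, 0.9063) = (10.5132 + -1.0143, -4.9024 + 2.1751) = (9.4989, -2.7272)
link 2: phi[2] = -25 + 140 + 115 = 230 deg
  cos(230 deg) = -0.6428, sin(230 deg) = -0.7660
  joint[3] = (9.4989, -2.7272) + 5.6 * (-0.6428, -0.7660) = (9.4989 + -3.5996, -2.7272 + -4.2898) = (5.8993, -7.0171)
link 3: phi[3] = -25 + 140 + 115 + -20 = 210 deg
  cos(210 deg) = -0.8660, sin(210 deg) = -0.5000
  joint[4] = (5.8993, -7.0171) + 10.1 * (-0.8660, -0.5000) = (5.8993 + -8.7469, -7.0171 + -5.0500) = (-2.8476, -12.0671)
End effector: (-2.8476, -12.0671)

Answer: -2.8476 -12.0671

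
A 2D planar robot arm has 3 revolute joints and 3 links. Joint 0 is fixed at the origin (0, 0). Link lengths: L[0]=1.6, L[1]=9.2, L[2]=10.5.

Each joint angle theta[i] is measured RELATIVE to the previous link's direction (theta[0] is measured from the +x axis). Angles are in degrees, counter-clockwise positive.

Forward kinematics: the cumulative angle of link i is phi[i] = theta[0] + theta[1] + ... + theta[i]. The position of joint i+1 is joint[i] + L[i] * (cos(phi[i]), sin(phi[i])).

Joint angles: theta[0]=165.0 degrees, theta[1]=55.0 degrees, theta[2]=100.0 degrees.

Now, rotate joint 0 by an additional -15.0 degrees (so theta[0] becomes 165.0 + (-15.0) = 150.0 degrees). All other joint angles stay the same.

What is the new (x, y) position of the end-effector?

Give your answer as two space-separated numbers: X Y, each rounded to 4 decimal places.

Answer: -3.7011 -11.6892

Derivation:
joint[0] = (0.0000, 0.0000)  (base)
link 0: phi[0] = 150 = 150 deg
  cos(150 deg) = -0.8660, sin(150 deg) = 0.5000
  joint[1] = (0.0000, 0.0000) + 1.6 * (-0.8660, 0.5000) = (0.0000 + -1.3856, 0.0000 + 0.8000) = (-1.3856, 0.8000)
link 1: phi[1] = 150 + 55 = 205 deg
  cos(205 deg) = -0.9063, sin(205 deg) = -0.4226
  joint[2] = (-1.3856, 0.8000) + 9.2 * (-0.9063, -0.4226) = (-1.3856 + -8.3380, 0.8000 + -3.8881) = (-9.7237, -3.0881)
link 2: phi[2] = 150 + 55 + 100 = 305 deg
  cos(305 deg) = 0.5736, sin(305 deg) = -0.8192
  joint[3] = (-9.7237, -3.0881) + 10.5 * (0.5736, -0.8192) = (-9.7237 + 6.0226, -3.0881 + -8.6011) = (-3.7011, -11.6892)
End effector: (-3.7011, -11.6892)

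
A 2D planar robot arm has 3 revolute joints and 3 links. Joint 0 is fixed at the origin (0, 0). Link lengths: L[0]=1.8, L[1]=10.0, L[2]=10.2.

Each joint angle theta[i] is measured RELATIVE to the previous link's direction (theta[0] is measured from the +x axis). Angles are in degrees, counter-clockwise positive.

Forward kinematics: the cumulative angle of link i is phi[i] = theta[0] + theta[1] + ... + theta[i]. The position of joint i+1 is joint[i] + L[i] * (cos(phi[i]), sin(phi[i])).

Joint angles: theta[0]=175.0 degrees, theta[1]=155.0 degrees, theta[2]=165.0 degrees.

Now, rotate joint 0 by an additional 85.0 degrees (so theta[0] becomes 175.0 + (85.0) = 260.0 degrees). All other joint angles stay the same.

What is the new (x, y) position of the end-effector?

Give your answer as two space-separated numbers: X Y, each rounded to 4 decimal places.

joint[0] = (0.0000, 0.0000)  (base)
link 0: phi[0] = 260 = 260 deg
  cos(260 deg) = -0.1736, sin(260 deg) = -0.9848
  joint[1] = (0.0000, 0.0000) + 1.8 * (-0.1736, -0.9848) = (0.0000 + -0.3126, 0.0000 + -1.7727) = (-0.3126, -1.7727)
link 1: phi[1] = 260 + 155 = 415 deg
  cos(415 deg) = 0.5736, sin(415 deg) = 0.8192
  joint[2] = (-0.3126, -1.7727) + 10 * (0.5736, 0.8192) = (-0.3126 + 5.7358, -1.7727 + 8.1915) = (5.4232, 6.4189)
link 2: phi[2] = 260 + 155 + 165 = 580 deg
  cos(580 deg) = -0.7660, sin(580 deg) = -0.6428
  joint[3] = (5.4232, 6.4189) + 10.2 * (-0.7660, -0.6428) = (5.4232 + -7.8137, 6.4189 + -6.5564) = (-2.3905, -0.1376)
End effector: (-2.3905, -0.1376)

Answer: -2.3905 -0.1376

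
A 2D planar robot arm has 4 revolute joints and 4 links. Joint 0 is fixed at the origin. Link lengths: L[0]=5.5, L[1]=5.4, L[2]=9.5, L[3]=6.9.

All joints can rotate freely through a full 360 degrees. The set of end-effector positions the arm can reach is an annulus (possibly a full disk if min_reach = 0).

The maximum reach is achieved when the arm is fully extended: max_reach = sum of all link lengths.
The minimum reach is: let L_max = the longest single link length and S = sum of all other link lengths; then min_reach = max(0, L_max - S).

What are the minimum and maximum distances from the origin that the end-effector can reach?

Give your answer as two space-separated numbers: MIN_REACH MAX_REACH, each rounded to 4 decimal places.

Link lengths: [5.5, 5.4, 9.5, 6.9]
max_reach = 5.5 + 5.4 + 9.5 + 6.9 = 27.3
L_max = max([5.5, 5.4, 9.5, 6.9]) = 9.5
S (sum of others) = 27.3 - 9.5 = 17.8
min_reach = max(0, 9.5 - 17.8) = max(0, -8.3) = 0

Answer: 0.0000 27.3000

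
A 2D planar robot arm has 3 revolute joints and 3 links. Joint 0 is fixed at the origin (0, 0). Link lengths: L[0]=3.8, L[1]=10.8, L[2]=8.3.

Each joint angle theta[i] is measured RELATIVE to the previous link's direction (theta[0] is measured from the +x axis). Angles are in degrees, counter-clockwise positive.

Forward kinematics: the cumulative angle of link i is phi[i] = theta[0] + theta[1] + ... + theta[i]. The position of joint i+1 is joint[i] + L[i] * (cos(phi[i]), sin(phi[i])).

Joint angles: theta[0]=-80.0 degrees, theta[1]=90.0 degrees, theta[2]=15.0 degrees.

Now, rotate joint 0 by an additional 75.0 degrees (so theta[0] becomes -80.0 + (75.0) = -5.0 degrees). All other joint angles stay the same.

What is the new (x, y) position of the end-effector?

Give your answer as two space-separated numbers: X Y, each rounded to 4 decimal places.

joint[0] = (0.0000, 0.0000)  (base)
link 0: phi[0] = -5 = -5 deg
  cos(-5 deg) = 0.9962, sin(-5 deg) = -0.0872
  joint[1] = (0.0000, 0.0000) + 3.8 * (0.9962, -0.0872) = (0.0000 + 3.7855, 0.0000 + -0.3312) = (3.7855, -0.3312)
link 1: phi[1] = -5 + 90 = 85 deg
  cos(85 deg) = 0.0872, sin(85 deg) = 0.9962
  joint[2] = (3.7855, -0.3312) + 10.8 * (0.0872, 0.9962) = (3.7855 + 0.9413, -0.3312 + 10.7589) = (4.7268, 10.4277)
link 2: phi[2] = -5 + 90 + 15 = 100 deg
  cos(100 deg) = -0.1736, sin(100 deg) = 0.9848
  joint[3] = (4.7268, 10.4277) + 8.3 * (-0.1736, 0.9848) = (4.7268 + -1.4413, 10.4277 + 8.1739) = (3.2855, 18.6016)
End effector: (3.2855, 18.6016)

Answer: 3.2855 18.6016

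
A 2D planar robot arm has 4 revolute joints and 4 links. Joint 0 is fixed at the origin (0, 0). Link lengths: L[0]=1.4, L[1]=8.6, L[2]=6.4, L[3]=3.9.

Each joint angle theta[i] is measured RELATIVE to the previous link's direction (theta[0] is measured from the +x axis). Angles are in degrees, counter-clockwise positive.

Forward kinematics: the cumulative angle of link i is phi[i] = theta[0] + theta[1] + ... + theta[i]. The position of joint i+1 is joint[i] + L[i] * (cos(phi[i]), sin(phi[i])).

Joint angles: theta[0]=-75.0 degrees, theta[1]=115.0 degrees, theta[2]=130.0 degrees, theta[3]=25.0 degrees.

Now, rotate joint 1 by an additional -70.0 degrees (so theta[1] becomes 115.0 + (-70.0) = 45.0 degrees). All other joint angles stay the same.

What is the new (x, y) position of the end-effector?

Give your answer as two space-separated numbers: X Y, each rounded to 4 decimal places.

joint[0] = (0.0000, 0.0000)  (base)
link 0: phi[0] = -75 = -75 deg
  cos(-75 deg) = 0.2588, sin(-75 deg) = -0.9659
  joint[1] = (0.0000, 0.0000) + 1.4 * (0.2588, -0.9659) = (0.0000 + 0.3623, 0.0000 + -1.3523) = (0.3623, -1.3523)
link 1: phi[1] = -75 + 45 = -30 deg
  cos(-30 deg) = 0.8660, sin(-30 deg) = -0.5000
  joint[2] = (0.3623, -1.3523) + 8.6 * (0.8660, -0.5000) = (0.3623 + 7.4478, -1.3523 + -4.3000) = (7.8102, -5.6523)
link 2: phi[2] = -75 + 45 + 130 = 100 deg
  cos(100 deg) = -0.1736, sin(100 deg) = 0.9848
  joint[3] = (7.8102, -5.6523) + 6.4 * (-0.1736, 0.9848) = (7.8102 + -1.1113, -5.6523 + 6.3028) = (6.6988, 0.6505)
link 3: phi[3] = -75 + 45 + 130 + 25 = 125 deg
  cos(125 deg) = -0.5736, sin(125 deg) = 0.8192
  joint[4] = (6.6988, 0.6505) + 3.9 * (-0.5736, 0.8192) = (6.6988 + -2.2369, 0.6505 + 3.1947) = (4.4619, 3.8452)
End effector: (4.4619, 3.8452)

Answer: 4.4619 3.8452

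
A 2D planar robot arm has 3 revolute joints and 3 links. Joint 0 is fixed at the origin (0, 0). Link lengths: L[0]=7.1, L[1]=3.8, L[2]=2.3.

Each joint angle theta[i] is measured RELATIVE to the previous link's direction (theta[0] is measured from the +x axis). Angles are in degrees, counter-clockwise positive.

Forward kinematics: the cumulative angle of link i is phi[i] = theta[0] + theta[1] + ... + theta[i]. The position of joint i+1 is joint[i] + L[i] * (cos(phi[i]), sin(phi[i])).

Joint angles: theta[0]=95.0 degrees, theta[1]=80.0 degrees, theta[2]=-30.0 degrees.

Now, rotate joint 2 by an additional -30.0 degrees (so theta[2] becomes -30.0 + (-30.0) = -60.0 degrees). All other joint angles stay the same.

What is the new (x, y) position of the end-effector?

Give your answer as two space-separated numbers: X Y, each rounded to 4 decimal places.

joint[0] = (0.0000, 0.0000)  (base)
link 0: phi[0] = 95 = 95 deg
  cos(95 deg) = -0.0872, sin(95 deg) = 0.9962
  joint[1] = (0.0000, 0.0000) + 7.1 * (-0.0872, 0.9962) = (0.0000 + -0.6188, 0.0000 + 7.0730) = (-0.6188, 7.0730)
link 1: phi[1] = 95 + 80 = 175 deg
  cos(175 deg) = -0.9962, sin(175 deg) = 0.0872
  joint[2] = (-0.6188, 7.0730) + 3.8 * (-0.9962, 0.0872) = (-0.6188 + -3.7855, 7.0730 + 0.3312) = (-4.4043, 7.4042)
link 2: phi[2] = 95 + 80 + -60 = 115 deg
  cos(115 deg) = -0.4226, sin(115 deg) = 0.9063
  joint[3] = (-4.4043, 7.4042) + 2.3 * (-0.4226, 0.9063) = (-4.4043 + -0.9720, 7.4042 + 2.0845) = (-5.3764, 9.4887)
End effector: (-5.3764, 9.4887)

Answer: -5.3764 9.4887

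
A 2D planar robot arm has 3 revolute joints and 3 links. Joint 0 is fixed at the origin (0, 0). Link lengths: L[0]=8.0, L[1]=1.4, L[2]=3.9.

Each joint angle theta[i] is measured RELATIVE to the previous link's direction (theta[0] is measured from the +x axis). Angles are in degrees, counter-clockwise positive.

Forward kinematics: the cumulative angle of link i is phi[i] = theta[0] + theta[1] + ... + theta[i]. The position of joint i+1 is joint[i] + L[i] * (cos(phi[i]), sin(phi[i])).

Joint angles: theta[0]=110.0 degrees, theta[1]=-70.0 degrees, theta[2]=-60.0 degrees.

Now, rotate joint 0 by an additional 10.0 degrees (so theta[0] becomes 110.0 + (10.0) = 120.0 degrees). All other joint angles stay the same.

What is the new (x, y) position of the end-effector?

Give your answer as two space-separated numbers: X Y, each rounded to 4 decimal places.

Answer: 0.7407 7.3234

Derivation:
joint[0] = (0.0000, 0.0000)  (base)
link 0: phi[0] = 120 = 120 deg
  cos(120 deg) = -0.5000, sin(120 deg) = 0.8660
  joint[1] = (0.0000, 0.0000) + 8 * (-0.5000, 0.8660) = (0.0000 + -4.0000, 0.0000 + 6.9282) = (-4.0000, 6.9282)
link 1: phi[1] = 120 + -70 = 50 deg
  cos(50 deg) = 0.6428, sin(50 deg) = 0.7660
  joint[2] = (-4.0000, 6.9282) + 1.4 * (0.6428, 0.7660) = (-4.0000 + 0.8999, 6.9282 + 1.0725) = (-3.1001, 8.0007)
link 2: phi[2] = 120 + -70 + -60 = -10 deg
  cos(-10 deg) = 0.9848, sin(-10 deg) = -0.1736
  joint[3] = (-3.1001, 8.0007) + 3.9 * (0.9848, -0.1736) = (-3.1001 + 3.8408, 8.0007 + -0.6772) = (0.7407, 7.3234)
End effector: (0.7407, 7.3234)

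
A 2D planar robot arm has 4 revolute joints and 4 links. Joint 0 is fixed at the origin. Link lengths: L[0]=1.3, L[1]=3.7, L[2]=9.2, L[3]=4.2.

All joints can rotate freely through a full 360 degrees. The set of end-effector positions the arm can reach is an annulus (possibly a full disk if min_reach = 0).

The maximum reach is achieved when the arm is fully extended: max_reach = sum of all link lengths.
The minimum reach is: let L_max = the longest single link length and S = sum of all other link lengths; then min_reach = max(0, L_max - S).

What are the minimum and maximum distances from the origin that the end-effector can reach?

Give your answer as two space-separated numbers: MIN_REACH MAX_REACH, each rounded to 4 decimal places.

Link lengths: [1.3, 3.7, 9.2, 4.2]
max_reach = 1.3 + 3.7 + 9.2 + 4.2 = 18.4
L_max = max([1.3, 3.7, 9.2, 4.2]) = 9.2
S (sum of others) = 18.4 - 9.2 = 9.2
min_reach = max(0, 9.2 - 9.2) = max(0, 0) = 0

Answer: 0.0000 18.4000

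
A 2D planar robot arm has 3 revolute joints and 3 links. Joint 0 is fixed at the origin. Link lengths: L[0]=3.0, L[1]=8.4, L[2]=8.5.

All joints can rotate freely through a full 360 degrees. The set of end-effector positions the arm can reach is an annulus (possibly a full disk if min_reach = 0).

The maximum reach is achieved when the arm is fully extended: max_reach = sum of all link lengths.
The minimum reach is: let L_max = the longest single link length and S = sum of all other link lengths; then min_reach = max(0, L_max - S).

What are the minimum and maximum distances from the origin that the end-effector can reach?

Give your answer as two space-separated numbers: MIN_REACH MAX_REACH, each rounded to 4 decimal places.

Link lengths: [3.0, 8.4, 8.5]
max_reach = 3 + 8.4 + 8.5 = 19.9
L_max = max([3.0, 8.4, 8.5]) = 8.5
S (sum of others) = 19.9 - 8.5 = 11.4
min_reach = max(0, 8.5 - 11.4) = max(0, -2.9) = 0

Answer: 0.0000 19.9000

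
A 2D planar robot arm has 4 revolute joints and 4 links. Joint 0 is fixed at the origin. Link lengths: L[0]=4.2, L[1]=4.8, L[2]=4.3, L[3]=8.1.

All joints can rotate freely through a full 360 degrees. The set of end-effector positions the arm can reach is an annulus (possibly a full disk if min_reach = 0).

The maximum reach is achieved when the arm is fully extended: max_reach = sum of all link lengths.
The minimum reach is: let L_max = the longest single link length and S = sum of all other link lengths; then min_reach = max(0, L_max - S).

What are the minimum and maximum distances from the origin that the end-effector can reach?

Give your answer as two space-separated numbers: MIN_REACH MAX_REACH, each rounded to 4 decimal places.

Link lengths: [4.2, 4.8, 4.3, 8.1]
max_reach = 4.2 + 4.8 + 4.3 + 8.1 = 21.4
L_max = max([4.2, 4.8, 4.3, 8.1]) = 8.1
S (sum of others) = 21.4 - 8.1 = 13.3
min_reach = max(0, 8.1 - 13.3) = max(0, -5.2) = 0

Answer: 0.0000 21.4000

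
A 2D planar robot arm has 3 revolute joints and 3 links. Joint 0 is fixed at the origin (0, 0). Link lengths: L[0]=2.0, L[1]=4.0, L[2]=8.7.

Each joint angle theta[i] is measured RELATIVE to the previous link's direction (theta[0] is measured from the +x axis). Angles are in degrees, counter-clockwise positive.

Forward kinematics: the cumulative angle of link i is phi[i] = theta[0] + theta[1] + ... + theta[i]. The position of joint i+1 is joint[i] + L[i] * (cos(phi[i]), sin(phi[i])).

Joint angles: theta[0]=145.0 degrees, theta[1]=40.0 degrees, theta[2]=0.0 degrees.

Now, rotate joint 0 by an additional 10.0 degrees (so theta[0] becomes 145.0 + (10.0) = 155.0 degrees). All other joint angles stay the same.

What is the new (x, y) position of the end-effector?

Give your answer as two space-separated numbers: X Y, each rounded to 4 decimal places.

joint[0] = (0.0000, 0.0000)  (base)
link 0: phi[0] = 155 = 155 deg
  cos(155 deg) = -0.9063, sin(155 deg) = 0.4226
  joint[1] = (0.0000, 0.0000) + 2 * (-0.9063, 0.4226) = (0.0000 + -1.8126, 0.0000 + 0.8452) = (-1.8126, 0.8452)
link 1: phi[1] = 155 + 40 = 195 deg
  cos(195 deg) = -0.9659, sin(195 deg) = -0.2588
  joint[2] = (-1.8126, 0.8452) + 4 * (-0.9659, -0.2588) = (-1.8126 + -3.8637, 0.8452 + -1.0353) = (-5.6763, -0.1900)
link 2: phi[2] = 155 + 40 + 0 = 195 deg
  cos(195 deg) = -0.9659, sin(195 deg) = -0.2588
  joint[3] = (-5.6763, -0.1900) + 8.7 * (-0.9659, -0.2588) = (-5.6763 + -8.4036, -0.1900 + -2.2517) = (-14.0799, -2.4418)
End effector: (-14.0799, -2.4418)

Answer: -14.0799 -2.4418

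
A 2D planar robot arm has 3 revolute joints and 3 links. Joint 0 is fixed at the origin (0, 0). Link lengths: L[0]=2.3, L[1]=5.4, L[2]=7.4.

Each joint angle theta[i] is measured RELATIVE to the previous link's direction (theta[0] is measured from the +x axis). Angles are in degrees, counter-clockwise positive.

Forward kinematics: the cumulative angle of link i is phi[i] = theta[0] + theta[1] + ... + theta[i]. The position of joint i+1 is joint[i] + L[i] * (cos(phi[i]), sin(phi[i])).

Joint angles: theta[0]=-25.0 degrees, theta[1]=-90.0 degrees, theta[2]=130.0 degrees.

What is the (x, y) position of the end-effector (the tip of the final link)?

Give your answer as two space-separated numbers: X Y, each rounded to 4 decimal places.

joint[0] = (0.0000, 0.0000)  (base)
link 0: phi[0] = -25 = -25 deg
  cos(-25 deg) = 0.9063, sin(-25 deg) = -0.4226
  joint[1] = (0.0000, 0.0000) + 2.3 * (0.9063, -0.4226) = (0.0000 + 2.0845, 0.0000 + -0.9720) = (2.0845, -0.9720)
link 1: phi[1] = -25 + -90 = -115 deg
  cos(-115 deg) = -0.4226, sin(-115 deg) = -0.9063
  joint[2] = (2.0845, -0.9720) + 5.4 * (-0.4226, -0.9063) = (2.0845 + -2.2821, -0.9720 + -4.8941) = (-0.1976, -5.8661)
link 2: phi[2] = -25 + -90 + 130 = 15 deg
  cos(15 deg) = 0.9659, sin(15 deg) = 0.2588
  joint[3] = (-0.1976, -5.8661) + 7.4 * (0.9659, 0.2588) = (-0.1976 + 7.1479, -5.8661 + 1.9153) = (6.9502, -3.9508)
End effector: (6.9502, -3.9508)

Answer: 6.9502 -3.9508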